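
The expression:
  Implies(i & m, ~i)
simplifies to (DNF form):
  ~i | ~m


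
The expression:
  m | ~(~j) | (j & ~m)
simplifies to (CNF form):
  j | m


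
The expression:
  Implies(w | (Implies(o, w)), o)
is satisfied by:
  {o: True}


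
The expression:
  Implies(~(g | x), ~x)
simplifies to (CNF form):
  True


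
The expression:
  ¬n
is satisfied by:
  {n: False}


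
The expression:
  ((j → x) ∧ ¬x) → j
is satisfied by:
  {x: True, j: True}
  {x: True, j: False}
  {j: True, x: False}


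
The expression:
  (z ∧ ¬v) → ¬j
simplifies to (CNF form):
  v ∨ ¬j ∨ ¬z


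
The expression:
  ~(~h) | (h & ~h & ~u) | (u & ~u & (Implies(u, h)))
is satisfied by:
  {h: True}


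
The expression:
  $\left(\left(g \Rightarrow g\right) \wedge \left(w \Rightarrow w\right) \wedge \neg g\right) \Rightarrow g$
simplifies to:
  $g$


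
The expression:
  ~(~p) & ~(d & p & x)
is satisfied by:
  {p: True, d: False, x: False}
  {p: True, x: True, d: False}
  {p: True, d: True, x: False}


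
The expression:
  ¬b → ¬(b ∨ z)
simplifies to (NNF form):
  b ∨ ¬z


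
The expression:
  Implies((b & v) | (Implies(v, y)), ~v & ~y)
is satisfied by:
  {y: False, v: False, b: False}
  {b: True, y: False, v: False}
  {v: True, y: False, b: False}


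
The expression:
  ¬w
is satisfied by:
  {w: False}


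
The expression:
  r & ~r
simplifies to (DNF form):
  False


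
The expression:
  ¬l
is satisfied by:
  {l: False}


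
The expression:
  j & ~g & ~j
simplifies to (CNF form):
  False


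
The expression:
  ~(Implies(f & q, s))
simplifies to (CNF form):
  f & q & ~s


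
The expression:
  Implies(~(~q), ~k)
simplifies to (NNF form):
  ~k | ~q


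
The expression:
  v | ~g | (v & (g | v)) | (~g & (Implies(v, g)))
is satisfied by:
  {v: True, g: False}
  {g: False, v: False}
  {g: True, v: True}


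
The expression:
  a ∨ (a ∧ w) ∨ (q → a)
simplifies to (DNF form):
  a ∨ ¬q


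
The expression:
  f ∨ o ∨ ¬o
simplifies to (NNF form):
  True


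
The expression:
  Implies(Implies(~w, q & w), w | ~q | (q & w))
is always true.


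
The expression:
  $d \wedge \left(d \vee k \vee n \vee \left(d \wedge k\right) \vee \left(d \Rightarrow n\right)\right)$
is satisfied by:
  {d: True}


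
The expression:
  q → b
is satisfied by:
  {b: True, q: False}
  {q: False, b: False}
  {q: True, b: True}


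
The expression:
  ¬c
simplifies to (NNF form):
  ¬c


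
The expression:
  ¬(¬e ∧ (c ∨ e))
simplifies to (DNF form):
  e ∨ ¬c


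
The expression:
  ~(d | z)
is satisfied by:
  {d: False, z: False}


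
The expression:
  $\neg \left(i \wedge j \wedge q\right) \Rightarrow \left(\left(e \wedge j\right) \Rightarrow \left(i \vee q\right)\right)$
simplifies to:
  $i \vee q \vee \neg e \vee \neg j$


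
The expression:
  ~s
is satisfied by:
  {s: False}


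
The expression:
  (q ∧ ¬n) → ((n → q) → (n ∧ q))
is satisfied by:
  {n: True, q: False}
  {q: False, n: False}
  {q: True, n: True}


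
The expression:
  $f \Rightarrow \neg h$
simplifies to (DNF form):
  $\neg f \vee \neg h$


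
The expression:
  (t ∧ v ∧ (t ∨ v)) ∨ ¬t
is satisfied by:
  {v: True, t: False}
  {t: False, v: False}
  {t: True, v: True}


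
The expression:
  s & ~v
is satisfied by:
  {s: True, v: False}


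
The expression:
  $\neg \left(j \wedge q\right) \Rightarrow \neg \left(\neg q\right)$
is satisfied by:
  {q: True}


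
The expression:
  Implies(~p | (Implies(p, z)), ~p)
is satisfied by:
  {p: False, z: False}
  {z: True, p: False}
  {p: True, z: False}


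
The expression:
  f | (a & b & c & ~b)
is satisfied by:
  {f: True}


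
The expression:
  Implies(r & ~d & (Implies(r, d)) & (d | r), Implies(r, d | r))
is always true.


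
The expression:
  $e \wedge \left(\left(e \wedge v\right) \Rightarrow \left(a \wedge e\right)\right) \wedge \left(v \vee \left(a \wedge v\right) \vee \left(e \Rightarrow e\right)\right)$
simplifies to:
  $e \wedge \left(a \vee \neg v\right)$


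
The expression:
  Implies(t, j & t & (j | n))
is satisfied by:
  {j: True, t: False}
  {t: False, j: False}
  {t: True, j: True}


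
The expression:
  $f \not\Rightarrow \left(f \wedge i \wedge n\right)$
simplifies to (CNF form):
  $f \wedge \left(\neg i \vee \neg n\right)$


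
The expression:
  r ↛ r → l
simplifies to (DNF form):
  True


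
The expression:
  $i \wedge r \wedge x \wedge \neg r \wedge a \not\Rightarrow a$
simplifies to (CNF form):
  $\text{False}$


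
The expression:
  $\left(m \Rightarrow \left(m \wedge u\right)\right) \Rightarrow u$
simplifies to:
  $m \vee u$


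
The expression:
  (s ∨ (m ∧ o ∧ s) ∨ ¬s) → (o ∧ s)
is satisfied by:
  {s: True, o: True}


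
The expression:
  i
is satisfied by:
  {i: True}


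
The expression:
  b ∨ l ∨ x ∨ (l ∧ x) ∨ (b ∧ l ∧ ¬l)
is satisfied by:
  {b: True, l: True, x: True}
  {b: True, l: True, x: False}
  {b: True, x: True, l: False}
  {b: True, x: False, l: False}
  {l: True, x: True, b: False}
  {l: True, x: False, b: False}
  {x: True, l: False, b: False}


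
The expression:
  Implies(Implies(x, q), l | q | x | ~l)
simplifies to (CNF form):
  True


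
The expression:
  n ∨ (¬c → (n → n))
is always true.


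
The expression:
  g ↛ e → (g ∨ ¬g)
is always true.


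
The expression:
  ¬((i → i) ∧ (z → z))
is never true.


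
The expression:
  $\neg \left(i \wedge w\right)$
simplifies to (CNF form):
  $\neg i \vee \neg w$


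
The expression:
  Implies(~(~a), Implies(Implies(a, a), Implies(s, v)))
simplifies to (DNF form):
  v | ~a | ~s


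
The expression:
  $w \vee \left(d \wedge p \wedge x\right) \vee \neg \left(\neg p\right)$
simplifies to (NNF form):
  $p \vee w$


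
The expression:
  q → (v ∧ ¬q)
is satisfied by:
  {q: False}


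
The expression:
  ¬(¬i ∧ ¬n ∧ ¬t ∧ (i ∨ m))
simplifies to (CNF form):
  i ∨ n ∨ t ∨ ¬m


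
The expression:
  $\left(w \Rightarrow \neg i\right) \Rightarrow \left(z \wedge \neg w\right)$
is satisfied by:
  {i: True, z: True, w: False}
  {z: True, w: False, i: False}
  {i: True, w: True, z: True}
  {i: True, w: True, z: False}


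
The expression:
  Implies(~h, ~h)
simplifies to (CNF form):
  True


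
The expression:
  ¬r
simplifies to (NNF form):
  ¬r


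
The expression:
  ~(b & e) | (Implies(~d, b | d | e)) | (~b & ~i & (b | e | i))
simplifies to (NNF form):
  True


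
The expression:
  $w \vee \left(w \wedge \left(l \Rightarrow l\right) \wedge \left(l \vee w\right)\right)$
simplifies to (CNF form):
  $w$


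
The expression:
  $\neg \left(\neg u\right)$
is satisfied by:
  {u: True}


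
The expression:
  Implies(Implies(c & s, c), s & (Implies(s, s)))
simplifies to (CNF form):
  s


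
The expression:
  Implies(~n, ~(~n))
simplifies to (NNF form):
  n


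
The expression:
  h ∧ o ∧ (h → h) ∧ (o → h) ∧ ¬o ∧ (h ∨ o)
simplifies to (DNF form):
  False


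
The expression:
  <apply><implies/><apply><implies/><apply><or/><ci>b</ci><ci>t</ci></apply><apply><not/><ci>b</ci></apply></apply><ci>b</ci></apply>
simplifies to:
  <ci>b</ci>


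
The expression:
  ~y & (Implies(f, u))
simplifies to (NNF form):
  ~y & (u | ~f)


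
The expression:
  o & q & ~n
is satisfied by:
  {o: True, q: True, n: False}


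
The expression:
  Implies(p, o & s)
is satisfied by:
  {o: True, s: True, p: False}
  {o: True, s: False, p: False}
  {s: True, o: False, p: False}
  {o: False, s: False, p: False}
  {o: True, p: True, s: True}


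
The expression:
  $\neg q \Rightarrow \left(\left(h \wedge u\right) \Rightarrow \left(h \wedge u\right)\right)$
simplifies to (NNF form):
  $\text{True}$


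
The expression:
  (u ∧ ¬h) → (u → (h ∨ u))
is always true.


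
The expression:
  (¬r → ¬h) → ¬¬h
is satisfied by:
  {h: True}


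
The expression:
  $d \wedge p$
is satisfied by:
  {p: True, d: True}


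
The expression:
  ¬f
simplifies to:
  ¬f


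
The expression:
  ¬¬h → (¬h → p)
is always true.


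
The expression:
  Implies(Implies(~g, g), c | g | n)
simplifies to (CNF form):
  True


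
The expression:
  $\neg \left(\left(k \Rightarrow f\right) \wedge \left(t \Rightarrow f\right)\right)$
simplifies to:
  $\neg f \wedge \left(k \vee t\right)$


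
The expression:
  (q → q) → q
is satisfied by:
  {q: True}


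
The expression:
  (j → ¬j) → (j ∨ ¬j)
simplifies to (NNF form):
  True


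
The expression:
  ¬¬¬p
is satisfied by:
  {p: False}


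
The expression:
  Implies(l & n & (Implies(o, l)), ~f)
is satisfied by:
  {l: False, n: False, f: False}
  {f: True, l: False, n: False}
  {n: True, l: False, f: False}
  {f: True, n: True, l: False}
  {l: True, f: False, n: False}
  {f: True, l: True, n: False}
  {n: True, l: True, f: False}


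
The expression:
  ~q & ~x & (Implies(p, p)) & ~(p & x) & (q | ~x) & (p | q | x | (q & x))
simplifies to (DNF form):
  p & ~q & ~x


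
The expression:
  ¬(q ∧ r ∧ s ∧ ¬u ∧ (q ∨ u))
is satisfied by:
  {u: True, s: False, q: False, r: False}
  {r: False, s: False, u: False, q: False}
  {r: True, u: True, s: False, q: False}
  {r: True, s: False, u: False, q: False}
  {q: True, u: True, r: False, s: False}
  {q: True, r: False, s: False, u: False}
  {q: True, r: True, u: True, s: False}
  {q: True, r: True, s: False, u: False}
  {u: True, s: True, q: False, r: False}
  {s: True, q: False, u: False, r: False}
  {r: True, s: True, u: True, q: False}
  {r: True, s: True, q: False, u: False}
  {u: True, s: True, q: True, r: False}
  {s: True, q: True, r: False, u: False}
  {r: True, s: True, q: True, u: True}


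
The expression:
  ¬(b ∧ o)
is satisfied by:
  {o: False, b: False}
  {b: True, o: False}
  {o: True, b: False}


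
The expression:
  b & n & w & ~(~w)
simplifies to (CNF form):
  b & n & w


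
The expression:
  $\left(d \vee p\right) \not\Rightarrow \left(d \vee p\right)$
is never true.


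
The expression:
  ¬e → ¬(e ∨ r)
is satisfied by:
  {e: True, r: False}
  {r: False, e: False}
  {r: True, e: True}


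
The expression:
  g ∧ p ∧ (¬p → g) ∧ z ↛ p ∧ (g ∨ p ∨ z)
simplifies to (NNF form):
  False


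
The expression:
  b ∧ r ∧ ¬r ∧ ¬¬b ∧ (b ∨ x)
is never true.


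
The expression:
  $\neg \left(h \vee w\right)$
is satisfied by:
  {w: False, h: False}


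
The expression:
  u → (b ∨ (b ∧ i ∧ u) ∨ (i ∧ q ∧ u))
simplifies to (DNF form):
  b ∨ (i ∧ q) ∨ ¬u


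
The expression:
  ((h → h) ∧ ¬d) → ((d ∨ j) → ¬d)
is always true.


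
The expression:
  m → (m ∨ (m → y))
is always true.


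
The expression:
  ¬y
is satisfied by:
  {y: False}


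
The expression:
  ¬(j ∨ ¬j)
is never true.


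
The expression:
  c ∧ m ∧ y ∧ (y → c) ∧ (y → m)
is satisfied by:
  {c: True, m: True, y: True}


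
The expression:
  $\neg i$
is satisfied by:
  {i: False}


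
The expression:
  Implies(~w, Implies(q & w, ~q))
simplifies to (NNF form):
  True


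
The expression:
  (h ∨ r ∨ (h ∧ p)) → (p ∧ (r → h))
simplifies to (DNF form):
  (h ∧ p) ∨ (¬h ∧ ¬r)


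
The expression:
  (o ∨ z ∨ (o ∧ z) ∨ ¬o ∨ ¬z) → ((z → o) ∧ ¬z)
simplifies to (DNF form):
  ¬z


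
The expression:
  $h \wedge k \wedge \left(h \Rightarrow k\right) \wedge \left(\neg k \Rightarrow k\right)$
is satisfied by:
  {h: True, k: True}


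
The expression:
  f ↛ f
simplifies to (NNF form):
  False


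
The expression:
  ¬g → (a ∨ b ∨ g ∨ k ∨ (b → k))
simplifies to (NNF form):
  True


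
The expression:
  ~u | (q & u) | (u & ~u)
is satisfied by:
  {q: True, u: False}
  {u: False, q: False}
  {u: True, q: True}


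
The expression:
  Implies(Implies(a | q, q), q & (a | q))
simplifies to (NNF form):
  a | q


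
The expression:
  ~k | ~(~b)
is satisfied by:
  {b: True, k: False}
  {k: False, b: False}
  {k: True, b: True}


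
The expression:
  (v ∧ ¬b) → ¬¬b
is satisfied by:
  {b: True, v: False}
  {v: False, b: False}
  {v: True, b: True}


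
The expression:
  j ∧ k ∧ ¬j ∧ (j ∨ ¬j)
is never true.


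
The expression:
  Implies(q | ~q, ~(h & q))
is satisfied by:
  {h: False, q: False}
  {q: True, h: False}
  {h: True, q: False}


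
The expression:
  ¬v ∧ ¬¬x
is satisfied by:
  {x: True, v: False}


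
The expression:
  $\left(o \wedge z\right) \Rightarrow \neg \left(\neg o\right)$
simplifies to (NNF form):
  $\text{True}$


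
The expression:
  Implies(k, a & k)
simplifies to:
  a | ~k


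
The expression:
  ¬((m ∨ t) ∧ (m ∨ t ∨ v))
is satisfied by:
  {t: False, m: False}


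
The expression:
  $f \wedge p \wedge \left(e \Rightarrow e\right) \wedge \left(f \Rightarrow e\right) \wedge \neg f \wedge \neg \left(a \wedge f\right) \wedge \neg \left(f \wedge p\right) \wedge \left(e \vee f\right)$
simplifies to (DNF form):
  $\text{False}$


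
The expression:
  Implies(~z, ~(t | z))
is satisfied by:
  {z: True, t: False}
  {t: False, z: False}
  {t: True, z: True}


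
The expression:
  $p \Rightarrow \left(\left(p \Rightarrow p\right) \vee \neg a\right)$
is always true.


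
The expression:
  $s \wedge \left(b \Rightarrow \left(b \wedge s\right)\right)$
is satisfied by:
  {s: True}


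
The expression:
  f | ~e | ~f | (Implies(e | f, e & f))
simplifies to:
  True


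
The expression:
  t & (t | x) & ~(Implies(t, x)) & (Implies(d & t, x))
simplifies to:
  t & ~d & ~x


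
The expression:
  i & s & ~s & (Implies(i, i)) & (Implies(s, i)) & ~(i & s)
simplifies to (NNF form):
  False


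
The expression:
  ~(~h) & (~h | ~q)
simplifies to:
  h & ~q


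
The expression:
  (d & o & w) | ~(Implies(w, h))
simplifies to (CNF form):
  w & (d | ~h) & (o | ~h)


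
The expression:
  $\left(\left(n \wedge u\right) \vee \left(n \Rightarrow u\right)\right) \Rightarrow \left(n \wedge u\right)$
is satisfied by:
  {n: True}


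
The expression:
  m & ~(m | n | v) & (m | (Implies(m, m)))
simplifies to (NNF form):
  False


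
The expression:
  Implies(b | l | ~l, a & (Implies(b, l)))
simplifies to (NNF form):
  a & (l | ~b)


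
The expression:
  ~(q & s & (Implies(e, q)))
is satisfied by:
  {s: False, q: False}
  {q: True, s: False}
  {s: True, q: False}


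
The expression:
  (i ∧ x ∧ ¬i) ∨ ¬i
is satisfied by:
  {i: False}


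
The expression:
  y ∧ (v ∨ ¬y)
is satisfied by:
  {y: True, v: True}


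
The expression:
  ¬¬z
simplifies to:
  z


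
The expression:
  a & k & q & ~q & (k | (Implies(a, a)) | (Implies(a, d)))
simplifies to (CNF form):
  False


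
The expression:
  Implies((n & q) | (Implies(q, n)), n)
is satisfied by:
  {n: True, q: True}
  {n: True, q: False}
  {q: True, n: False}


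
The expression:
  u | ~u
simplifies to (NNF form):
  True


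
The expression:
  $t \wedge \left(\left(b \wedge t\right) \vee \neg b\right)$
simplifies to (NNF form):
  $t$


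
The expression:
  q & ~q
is never true.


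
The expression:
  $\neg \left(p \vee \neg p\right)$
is never true.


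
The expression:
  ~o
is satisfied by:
  {o: False}


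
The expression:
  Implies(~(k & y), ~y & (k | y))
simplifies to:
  k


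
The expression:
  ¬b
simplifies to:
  ¬b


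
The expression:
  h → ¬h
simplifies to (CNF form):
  ¬h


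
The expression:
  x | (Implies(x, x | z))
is always true.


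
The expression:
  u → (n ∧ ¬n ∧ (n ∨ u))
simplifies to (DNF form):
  ¬u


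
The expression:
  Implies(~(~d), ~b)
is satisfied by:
  {d: False, b: False}
  {b: True, d: False}
  {d: True, b: False}


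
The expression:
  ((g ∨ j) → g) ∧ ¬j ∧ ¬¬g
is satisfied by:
  {g: True, j: False}


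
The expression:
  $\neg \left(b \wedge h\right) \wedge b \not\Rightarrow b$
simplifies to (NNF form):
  $\text{False}$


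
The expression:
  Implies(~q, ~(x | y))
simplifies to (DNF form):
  q | (~x & ~y)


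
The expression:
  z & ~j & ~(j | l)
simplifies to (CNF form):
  z & ~j & ~l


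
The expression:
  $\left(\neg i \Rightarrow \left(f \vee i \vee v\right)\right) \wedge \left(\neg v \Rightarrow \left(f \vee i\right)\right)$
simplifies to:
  $f \vee i \vee v$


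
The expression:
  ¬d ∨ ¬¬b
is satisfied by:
  {b: True, d: False}
  {d: False, b: False}
  {d: True, b: True}


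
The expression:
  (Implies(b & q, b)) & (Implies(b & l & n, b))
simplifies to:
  True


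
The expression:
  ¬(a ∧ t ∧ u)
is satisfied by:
  {u: False, t: False, a: False}
  {a: True, u: False, t: False}
  {t: True, u: False, a: False}
  {a: True, t: True, u: False}
  {u: True, a: False, t: False}
  {a: True, u: True, t: False}
  {t: True, u: True, a: False}


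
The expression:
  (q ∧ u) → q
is always true.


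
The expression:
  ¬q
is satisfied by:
  {q: False}


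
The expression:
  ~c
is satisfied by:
  {c: False}


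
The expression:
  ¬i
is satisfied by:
  {i: False}


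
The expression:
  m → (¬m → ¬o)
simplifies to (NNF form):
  True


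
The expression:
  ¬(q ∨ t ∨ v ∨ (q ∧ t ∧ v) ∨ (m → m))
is never true.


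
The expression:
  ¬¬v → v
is always true.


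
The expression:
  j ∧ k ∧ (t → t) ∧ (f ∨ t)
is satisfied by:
  {t: True, f: True, j: True, k: True}
  {t: True, j: True, k: True, f: False}
  {f: True, j: True, k: True, t: False}


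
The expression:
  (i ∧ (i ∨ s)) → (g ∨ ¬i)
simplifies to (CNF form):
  g ∨ ¬i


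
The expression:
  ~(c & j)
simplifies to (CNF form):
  ~c | ~j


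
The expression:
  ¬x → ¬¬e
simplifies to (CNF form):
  e ∨ x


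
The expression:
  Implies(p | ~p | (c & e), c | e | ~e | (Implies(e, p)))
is always true.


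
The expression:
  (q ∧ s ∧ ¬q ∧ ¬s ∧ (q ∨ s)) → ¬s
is always true.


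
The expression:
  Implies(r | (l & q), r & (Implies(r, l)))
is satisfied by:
  {q: False, r: False, l: False}
  {l: True, q: False, r: False}
  {q: True, l: False, r: False}
  {r: True, l: True, q: False}
  {r: True, l: True, q: True}


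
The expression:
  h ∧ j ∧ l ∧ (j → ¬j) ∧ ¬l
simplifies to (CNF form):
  False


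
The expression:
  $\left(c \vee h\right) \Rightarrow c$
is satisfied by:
  {c: True, h: False}
  {h: False, c: False}
  {h: True, c: True}


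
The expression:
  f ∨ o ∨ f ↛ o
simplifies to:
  f ∨ o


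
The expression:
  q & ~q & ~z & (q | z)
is never true.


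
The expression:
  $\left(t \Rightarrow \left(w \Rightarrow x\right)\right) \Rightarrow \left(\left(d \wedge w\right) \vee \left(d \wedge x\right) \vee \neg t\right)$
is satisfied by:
  {w: True, d: True, t: False, x: False}
  {w: True, d: False, t: False, x: False}
  {d: True, x: False, w: False, t: False}
  {x: False, d: False, w: False, t: False}
  {x: True, w: True, d: True, t: False}
  {x: True, w: True, d: False, t: False}
  {x: True, d: True, w: False, t: False}
  {x: True, d: False, w: False, t: False}
  {t: True, w: True, d: True, x: False}
  {t: True, w: True, d: False, x: False}
  {x: True, t: True, w: True, d: True}
  {x: True, t: True, d: True, w: False}


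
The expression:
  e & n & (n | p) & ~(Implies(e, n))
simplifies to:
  False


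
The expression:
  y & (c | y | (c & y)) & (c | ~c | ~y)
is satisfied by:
  {y: True}


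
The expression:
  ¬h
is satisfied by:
  {h: False}


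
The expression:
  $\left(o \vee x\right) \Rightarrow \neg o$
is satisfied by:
  {o: False}


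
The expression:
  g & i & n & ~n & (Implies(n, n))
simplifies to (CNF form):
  False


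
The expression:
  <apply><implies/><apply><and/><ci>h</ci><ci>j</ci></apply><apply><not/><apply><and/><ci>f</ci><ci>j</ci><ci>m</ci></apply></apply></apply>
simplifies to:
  <apply><or/><apply><not/><ci>f</ci></apply><apply><not/><ci>h</ci></apply><apply><not/><ci>j</ci></apply><apply><not/><ci>m</ci></apply></apply>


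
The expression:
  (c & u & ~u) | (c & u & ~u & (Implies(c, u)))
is never true.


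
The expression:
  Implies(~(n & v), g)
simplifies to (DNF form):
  g | (n & v)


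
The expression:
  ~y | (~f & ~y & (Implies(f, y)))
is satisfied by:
  {y: False}


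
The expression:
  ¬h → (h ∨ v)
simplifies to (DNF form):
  h ∨ v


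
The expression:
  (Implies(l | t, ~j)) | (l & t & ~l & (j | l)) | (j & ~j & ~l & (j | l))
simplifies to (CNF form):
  (~j | ~l) & (~j | ~t)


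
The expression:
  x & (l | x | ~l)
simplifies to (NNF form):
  x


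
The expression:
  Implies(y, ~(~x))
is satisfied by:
  {x: True, y: False}
  {y: False, x: False}
  {y: True, x: True}


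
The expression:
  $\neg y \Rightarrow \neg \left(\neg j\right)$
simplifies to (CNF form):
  $j \vee y$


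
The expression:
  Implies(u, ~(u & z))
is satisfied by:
  {u: False, z: False}
  {z: True, u: False}
  {u: True, z: False}


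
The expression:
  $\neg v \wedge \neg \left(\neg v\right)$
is never true.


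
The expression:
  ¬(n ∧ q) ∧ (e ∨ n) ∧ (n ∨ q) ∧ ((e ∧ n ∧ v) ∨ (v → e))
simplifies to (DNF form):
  (e ∧ n ∧ ¬n) ∨ (e ∧ n ∧ ¬q) ∨ (e ∧ q ∧ ¬n) ∨ (e ∧ q ∧ ¬q) ∨ (n ∧ ¬n ∧ ¬v) ∨ (n ∧ ¬q ∧ ¬v) ∨ (e ∧ n ∧ q ∧ ¬n) ∨ (e ∧ n ∧ q ∧ ¬q) ∨ (e ∧ n ∧ ¬n ∧ ¬v) ∨ (e ∧ n ∧ ¬q ∧ ¬v) ∨ (e ∧ q ∧ ¬n ∧ ¬v) ∨ (e ∧ q ∧ ¬q ∧ ¬v) ∨ (n ∧ q ∧ ¬n ∧ ¬v) ∨ (n ∧ q ∧ ¬q ∧ ¬v)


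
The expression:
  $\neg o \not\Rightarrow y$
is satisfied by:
  {y: False, o: False}


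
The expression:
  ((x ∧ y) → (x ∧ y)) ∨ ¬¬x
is always true.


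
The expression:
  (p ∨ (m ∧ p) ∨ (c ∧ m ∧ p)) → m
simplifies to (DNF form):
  m ∨ ¬p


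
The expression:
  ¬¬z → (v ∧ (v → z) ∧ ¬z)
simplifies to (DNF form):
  ¬z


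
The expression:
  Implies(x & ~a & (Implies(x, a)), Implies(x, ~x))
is always true.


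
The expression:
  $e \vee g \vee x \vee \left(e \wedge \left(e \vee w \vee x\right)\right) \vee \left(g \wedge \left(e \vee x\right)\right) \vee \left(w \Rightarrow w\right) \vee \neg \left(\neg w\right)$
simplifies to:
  $\text{True}$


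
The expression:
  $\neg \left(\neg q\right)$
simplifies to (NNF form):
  $q$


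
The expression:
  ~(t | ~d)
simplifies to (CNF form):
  d & ~t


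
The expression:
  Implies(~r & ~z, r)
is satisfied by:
  {r: True, z: True}
  {r: True, z: False}
  {z: True, r: False}


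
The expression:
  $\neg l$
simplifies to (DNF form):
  $\neg l$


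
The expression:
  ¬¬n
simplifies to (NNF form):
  n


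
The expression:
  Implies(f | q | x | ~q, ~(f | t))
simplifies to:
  ~f & ~t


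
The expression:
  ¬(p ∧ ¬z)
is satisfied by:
  {z: True, p: False}
  {p: False, z: False}
  {p: True, z: True}


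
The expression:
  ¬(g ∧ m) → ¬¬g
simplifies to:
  g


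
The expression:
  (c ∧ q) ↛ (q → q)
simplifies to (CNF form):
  False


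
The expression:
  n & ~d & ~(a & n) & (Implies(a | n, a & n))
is never true.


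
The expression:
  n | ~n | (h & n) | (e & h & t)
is always true.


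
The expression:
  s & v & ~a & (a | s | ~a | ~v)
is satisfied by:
  {s: True, v: True, a: False}


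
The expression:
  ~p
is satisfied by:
  {p: False}


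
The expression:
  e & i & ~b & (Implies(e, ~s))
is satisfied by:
  {i: True, e: True, b: False, s: False}


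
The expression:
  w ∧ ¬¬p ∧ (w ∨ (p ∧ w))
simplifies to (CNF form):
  p ∧ w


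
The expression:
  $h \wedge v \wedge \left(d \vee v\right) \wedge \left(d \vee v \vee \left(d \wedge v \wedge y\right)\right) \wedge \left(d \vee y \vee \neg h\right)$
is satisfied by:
  {h: True, y: True, d: True, v: True}
  {h: True, y: True, v: True, d: False}
  {h: True, d: True, v: True, y: False}


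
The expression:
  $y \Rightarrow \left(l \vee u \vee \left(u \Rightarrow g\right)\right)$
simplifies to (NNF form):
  $\text{True}$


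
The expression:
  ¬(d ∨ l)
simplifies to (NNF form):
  ¬d ∧ ¬l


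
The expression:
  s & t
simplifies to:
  s & t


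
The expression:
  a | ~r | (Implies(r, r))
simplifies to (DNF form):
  True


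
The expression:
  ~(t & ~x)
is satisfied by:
  {x: True, t: False}
  {t: False, x: False}
  {t: True, x: True}


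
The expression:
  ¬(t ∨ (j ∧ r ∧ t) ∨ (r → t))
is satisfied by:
  {r: True, t: False}


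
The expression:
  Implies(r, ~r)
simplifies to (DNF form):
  ~r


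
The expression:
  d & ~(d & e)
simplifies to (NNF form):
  d & ~e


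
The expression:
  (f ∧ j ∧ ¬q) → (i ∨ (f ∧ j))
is always true.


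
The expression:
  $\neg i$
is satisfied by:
  {i: False}


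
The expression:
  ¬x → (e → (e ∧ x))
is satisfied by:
  {x: True, e: False}
  {e: False, x: False}
  {e: True, x: True}


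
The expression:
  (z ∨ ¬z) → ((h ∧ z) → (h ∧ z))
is always true.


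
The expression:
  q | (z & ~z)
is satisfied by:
  {q: True}


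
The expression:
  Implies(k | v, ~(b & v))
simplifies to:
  ~b | ~v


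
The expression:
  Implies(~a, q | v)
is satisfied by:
  {a: True, q: True, v: True}
  {a: True, q: True, v: False}
  {a: True, v: True, q: False}
  {a: True, v: False, q: False}
  {q: True, v: True, a: False}
  {q: True, v: False, a: False}
  {v: True, q: False, a: False}


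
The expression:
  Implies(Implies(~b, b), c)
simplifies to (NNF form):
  c | ~b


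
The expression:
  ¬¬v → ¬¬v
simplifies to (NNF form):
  True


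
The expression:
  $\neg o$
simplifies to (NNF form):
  $\neg o$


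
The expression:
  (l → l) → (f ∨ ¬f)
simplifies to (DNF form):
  True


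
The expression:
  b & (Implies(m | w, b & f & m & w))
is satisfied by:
  {f: True, b: True, w: False, m: False}
  {b: True, m: False, f: False, w: False}
  {m: True, w: True, f: True, b: True}


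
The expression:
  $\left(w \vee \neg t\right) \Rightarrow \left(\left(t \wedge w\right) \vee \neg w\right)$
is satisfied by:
  {t: True, w: False}
  {w: False, t: False}
  {w: True, t: True}


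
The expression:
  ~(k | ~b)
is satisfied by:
  {b: True, k: False}


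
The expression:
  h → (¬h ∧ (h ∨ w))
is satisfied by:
  {h: False}


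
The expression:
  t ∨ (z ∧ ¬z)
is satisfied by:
  {t: True}


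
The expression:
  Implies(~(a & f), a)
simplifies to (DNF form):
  a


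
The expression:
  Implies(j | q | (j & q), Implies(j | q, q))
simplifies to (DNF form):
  q | ~j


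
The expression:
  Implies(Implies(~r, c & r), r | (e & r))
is always true.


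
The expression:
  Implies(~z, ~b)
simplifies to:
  z | ~b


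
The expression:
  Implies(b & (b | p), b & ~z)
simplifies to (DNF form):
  ~b | ~z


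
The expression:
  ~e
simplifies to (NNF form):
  ~e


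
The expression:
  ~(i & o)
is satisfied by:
  {o: False, i: False}
  {i: True, o: False}
  {o: True, i: False}


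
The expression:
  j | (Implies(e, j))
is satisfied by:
  {j: True, e: False}
  {e: False, j: False}
  {e: True, j: True}


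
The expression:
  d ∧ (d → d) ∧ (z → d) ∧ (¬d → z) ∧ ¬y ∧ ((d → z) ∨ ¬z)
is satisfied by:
  {d: True, y: False}


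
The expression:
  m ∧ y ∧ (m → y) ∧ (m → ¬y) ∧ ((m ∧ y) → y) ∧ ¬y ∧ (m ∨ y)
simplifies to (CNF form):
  False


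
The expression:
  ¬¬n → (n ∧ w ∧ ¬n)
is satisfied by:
  {n: False}


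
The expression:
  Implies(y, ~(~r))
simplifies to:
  r | ~y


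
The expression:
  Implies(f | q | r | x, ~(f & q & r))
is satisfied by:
  {q: False, r: False, f: False}
  {f: True, q: False, r: False}
  {r: True, q: False, f: False}
  {f: True, r: True, q: False}
  {q: True, f: False, r: False}
  {f: True, q: True, r: False}
  {r: True, q: True, f: False}


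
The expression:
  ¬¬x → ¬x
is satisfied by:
  {x: False}


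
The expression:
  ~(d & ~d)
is always true.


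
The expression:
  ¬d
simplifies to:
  ¬d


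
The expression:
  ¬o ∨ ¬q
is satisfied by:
  {o: False, q: False}
  {q: True, o: False}
  {o: True, q: False}


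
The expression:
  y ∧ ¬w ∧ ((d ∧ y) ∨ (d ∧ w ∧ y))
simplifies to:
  d ∧ y ∧ ¬w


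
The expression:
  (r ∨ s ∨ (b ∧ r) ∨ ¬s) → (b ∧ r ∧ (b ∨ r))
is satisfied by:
  {r: True, b: True}


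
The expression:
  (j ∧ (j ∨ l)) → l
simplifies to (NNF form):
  l ∨ ¬j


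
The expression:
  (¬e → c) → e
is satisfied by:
  {e: True, c: False}
  {c: False, e: False}
  {c: True, e: True}


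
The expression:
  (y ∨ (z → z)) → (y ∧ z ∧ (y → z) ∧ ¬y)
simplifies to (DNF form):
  False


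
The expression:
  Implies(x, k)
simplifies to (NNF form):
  k | ~x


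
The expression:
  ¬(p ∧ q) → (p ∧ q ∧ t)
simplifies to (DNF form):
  p ∧ q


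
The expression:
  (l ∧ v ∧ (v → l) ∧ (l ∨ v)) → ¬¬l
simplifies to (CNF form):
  True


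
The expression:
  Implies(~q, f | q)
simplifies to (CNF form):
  f | q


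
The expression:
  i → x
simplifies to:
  x ∨ ¬i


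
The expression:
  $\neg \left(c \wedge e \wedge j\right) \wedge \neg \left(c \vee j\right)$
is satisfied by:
  {j: False, c: False}


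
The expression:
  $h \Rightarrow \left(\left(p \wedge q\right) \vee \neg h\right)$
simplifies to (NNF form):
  $\left(p \wedge q\right) \vee \neg h$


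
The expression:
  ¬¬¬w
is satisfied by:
  {w: False}


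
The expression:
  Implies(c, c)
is always true.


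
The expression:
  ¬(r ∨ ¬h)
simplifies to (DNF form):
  h ∧ ¬r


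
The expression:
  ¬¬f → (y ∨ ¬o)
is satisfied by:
  {y: True, o: False, f: False}
  {o: False, f: False, y: False}
  {f: True, y: True, o: False}
  {f: True, o: False, y: False}
  {y: True, o: True, f: False}
  {o: True, y: False, f: False}
  {f: True, o: True, y: True}


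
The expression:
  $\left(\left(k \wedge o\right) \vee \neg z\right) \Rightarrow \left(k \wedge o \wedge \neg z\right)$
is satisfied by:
  {z: True, k: False, o: False}
  {z: True, o: True, k: False}
  {z: True, k: True, o: False}
  {o: True, k: True, z: False}


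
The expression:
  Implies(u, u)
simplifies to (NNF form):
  True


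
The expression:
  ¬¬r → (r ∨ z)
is always true.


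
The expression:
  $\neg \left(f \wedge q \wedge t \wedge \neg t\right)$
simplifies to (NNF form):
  $\text{True}$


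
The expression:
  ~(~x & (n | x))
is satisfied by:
  {x: True, n: False}
  {n: False, x: False}
  {n: True, x: True}


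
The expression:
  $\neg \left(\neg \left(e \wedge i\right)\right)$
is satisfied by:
  {i: True, e: True}


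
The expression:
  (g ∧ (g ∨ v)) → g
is always true.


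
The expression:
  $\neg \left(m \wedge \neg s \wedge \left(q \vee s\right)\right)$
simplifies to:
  $s \vee \neg m \vee \neg q$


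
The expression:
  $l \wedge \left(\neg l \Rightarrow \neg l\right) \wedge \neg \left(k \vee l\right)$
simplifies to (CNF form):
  $\text{False}$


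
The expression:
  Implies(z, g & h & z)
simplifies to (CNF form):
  (g | ~z) & (h | ~z)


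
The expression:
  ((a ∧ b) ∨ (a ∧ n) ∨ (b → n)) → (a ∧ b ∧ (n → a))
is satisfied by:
  {b: True, a: True, n: False}
  {b: True, n: False, a: False}
  {b: True, a: True, n: True}


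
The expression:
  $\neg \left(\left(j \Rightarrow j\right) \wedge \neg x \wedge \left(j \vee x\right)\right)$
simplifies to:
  $x \vee \neg j$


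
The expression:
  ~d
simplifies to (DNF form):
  ~d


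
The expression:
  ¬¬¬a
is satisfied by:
  {a: False}


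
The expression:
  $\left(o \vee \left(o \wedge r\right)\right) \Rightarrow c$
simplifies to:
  $c \vee \neg o$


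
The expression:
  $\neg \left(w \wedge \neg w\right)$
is always true.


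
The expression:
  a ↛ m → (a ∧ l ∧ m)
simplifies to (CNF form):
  m ∨ ¬a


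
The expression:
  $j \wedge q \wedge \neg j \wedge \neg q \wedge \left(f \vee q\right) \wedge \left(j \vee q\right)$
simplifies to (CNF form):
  $\text{False}$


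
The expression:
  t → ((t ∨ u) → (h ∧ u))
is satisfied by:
  {h: True, u: True, t: False}
  {h: True, u: False, t: False}
  {u: True, h: False, t: False}
  {h: False, u: False, t: False}
  {t: True, h: True, u: True}


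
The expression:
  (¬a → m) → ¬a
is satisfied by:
  {a: False}


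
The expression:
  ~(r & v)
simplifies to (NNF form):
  ~r | ~v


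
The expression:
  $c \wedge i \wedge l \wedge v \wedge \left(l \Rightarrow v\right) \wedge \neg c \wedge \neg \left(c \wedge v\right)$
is never true.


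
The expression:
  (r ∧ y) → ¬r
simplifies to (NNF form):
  ¬r ∨ ¬y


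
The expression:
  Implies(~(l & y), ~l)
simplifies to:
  y | ~l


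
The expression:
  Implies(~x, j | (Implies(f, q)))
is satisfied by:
  {x: True, q: True, j: True, f: False}
  {x: True, q: True, j: False, f: False}
  {x: True, j: True, q: False, f: False}
  {x: True, j: False, q: False, f: False}
  {q: True, j: True, x: False, f: False}
  {q: True, j: False, x: False, f: False}
  {j: True, x: False, q: False, f: False}
  {j: False, x: False, q: False, f: False}
  {f: True, x: True, q: True, j: True}
  {f: True, x: True, q: True, j: False}
  {f: True, x: True, j: True, q: False}
  {f: True, x: True, j: False, q: False}
  {f: True, q: True, j: True, x: False}
  {f: True, q: True, j: False, x: False}
  {f: True, j: True, q: False, x: False}


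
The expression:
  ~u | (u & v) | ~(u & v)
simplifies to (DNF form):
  True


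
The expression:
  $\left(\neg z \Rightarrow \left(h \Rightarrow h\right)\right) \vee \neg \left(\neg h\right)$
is always true.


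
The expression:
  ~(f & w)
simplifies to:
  ~f | ~w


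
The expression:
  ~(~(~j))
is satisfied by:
  {j: False}


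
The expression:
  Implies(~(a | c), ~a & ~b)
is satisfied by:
  {a: True, c: True, b: False}
  {a: True, c: False, b: False}
  {c: True, a: False, b: False}
  {a: False, c: False, b: False}
  {a: True, b: True, c: True}
  {a: True, b: True, c: False}
  {b: True, c: True, a: False}


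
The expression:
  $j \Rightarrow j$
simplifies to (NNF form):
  $\text{True}$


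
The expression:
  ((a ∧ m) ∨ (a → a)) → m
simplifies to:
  m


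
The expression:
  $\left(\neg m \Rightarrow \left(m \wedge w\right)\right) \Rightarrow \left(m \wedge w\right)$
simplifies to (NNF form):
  $w \vee \neg m$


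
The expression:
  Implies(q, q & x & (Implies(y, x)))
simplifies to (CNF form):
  x | ~q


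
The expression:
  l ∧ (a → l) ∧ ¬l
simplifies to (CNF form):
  False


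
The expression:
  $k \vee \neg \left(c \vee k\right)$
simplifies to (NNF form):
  $k \vee \neg c$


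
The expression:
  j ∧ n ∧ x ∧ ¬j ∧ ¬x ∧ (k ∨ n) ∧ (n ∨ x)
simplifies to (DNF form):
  False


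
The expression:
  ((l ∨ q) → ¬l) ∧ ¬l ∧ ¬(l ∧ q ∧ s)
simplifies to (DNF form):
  ¬l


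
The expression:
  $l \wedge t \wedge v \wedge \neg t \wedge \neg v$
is never true.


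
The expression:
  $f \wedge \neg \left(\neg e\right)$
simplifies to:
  $e \wedge f$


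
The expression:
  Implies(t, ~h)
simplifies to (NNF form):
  ~h | ~t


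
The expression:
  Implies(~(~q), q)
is always true.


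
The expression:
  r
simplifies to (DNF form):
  r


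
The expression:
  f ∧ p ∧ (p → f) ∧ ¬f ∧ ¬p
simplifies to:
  False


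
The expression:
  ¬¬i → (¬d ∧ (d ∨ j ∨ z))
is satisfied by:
  {j: True, z: True, i: False, d: False}
  {j: True, z: False, i: False, d: False}
  {z: True, d: False, j: False, i: False}
  {d: False, z: False, j: False, i: False}
  {d: True, j: True, z: True, i: False}
  {d: True, j: True, z: False, i: False}
  {d: True, z: True, j: False, i: False}
  {d: True, z: False, j: False, i: False}
  {i: True, j: True, z: True, d: False}
  {i: True, j: True, z: False, d: False}
  {i: True, z: True, j: False, d: False}


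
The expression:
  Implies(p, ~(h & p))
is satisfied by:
  {p: False, h: False}
  {h: True, p: False}
  {p: True, h: False}


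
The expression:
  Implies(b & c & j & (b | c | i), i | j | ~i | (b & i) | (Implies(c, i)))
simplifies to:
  True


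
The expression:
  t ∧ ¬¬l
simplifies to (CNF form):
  l ∧ t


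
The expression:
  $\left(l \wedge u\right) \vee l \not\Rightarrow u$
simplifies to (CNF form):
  $l$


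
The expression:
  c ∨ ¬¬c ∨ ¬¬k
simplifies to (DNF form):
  c ∨ k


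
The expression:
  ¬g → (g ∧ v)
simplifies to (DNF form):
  g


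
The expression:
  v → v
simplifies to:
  True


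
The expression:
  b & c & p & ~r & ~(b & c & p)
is never true.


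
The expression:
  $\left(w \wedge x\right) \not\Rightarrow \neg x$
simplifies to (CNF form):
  $w \wedge x$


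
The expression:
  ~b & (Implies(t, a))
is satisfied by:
  {a: True, t: False, b: False}
  {t: False, b: False, a: False}
  {a: True, t: True, b: False}


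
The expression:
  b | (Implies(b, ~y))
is always true.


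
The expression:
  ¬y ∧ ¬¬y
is never true.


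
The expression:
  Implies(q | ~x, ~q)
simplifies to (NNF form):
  ~q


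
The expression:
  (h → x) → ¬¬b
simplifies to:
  b ∨ (h ∧ ¬x)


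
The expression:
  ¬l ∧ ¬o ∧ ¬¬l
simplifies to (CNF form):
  False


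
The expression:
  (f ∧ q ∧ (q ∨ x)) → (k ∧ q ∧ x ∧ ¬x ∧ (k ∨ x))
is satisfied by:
  {q: False, f: False}
  {f: True, q: False}
  {q: True, f: False}


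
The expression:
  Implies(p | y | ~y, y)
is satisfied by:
  {y: True}


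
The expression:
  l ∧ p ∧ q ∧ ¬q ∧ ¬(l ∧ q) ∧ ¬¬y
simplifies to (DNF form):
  False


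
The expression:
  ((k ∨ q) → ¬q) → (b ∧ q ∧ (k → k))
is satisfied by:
  {q: True}


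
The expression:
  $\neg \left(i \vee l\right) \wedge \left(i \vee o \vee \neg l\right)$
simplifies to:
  $\neg i \wedge \neg l$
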